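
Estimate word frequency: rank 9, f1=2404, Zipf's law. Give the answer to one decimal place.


Zipf's law: f(r) = f(1) / r
f(1) = 2404
f(9) = 2404 / 9
= 267.1 occurrences


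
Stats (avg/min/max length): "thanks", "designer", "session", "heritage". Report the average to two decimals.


Lengths: "thanks"=6, "designer"=8, "session"=7, "heritage"=8
Sum = 29, Count = 4
Average = 29/4 = 7.25
= avg=7.25, min=6, max=8


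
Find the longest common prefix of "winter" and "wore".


Word 1: "winter"
Word 2: "wore"
Comparing from start:
  Pos 0: 'w' == 'w'
  Pos 1: 'i' != 'o' (stop)
LCP = "w" (length 1)


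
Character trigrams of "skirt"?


Word: "skirt" (length 5)
Number of trigrams = 5 - 3 + 1 = 3
  Position 0: "ski"
  Position 1: "kir"
  Position 2: "irt"
Trigrams = "ski", "kir", "irt"


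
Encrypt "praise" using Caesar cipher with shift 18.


Word: "praise"
Shift: 18
Each letter → (letter + shift) mod 26:
  'p' (15) + 18 = 7 → 'h'
  'r' (17) + 18 = 9 → 'j'
  'a' (0) + 18 = 18 → 's'
  'i' (8) + 18 = 0 → 'a'
  's' (18) + 18 = 10 → 'k'
  'e' (4) + 18 = 22 → 'w'
Result = "hjsakw"


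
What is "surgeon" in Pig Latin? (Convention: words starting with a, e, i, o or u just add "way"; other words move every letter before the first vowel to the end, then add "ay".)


Word: "surgeon"
Starts with consonant(s) → move to end, add 'ay'
Consonant cluster: "s"
Pig Latin = "urgeonsay"


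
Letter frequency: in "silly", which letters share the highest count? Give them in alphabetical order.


Word: "silly"
Letter counts:
  'i': 1
  'l': 2
  's': 1
  'y': 1
Maximum count = 2
Most frequent = 'l' (2 times each)


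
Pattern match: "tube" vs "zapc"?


Pattern of "tube": [0, 1, 2, 3]
Pattern of "zapc": [0, 1, 2, 3]
Patterns match
Same pattern = Yes


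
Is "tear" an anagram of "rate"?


Word 1: "rate" → sorted: aert
Word 2: "tear" → sorted: aert
Same letters? aert == aert
Anagram = Yes


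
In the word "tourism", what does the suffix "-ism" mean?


Suffix: -ism
Example: tourism (tour + -ism)
Meaning = belief / practice


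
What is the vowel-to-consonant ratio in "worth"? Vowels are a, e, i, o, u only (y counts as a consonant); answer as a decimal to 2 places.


Word: "worth"
Vowels (a,e,i,o,u): 1
Consonants: 4
Ratio = 1/4
= 0.25


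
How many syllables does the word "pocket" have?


Word: "pocket"
Syllable breakdown: pock / et
Counting: 2 parts
= 2 syllables


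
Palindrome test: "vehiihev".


Word: "vehiihev"
Reversed: "vehiihev"
Forward == Backward? vehiihev == vehiihev
Palindrome = Yes


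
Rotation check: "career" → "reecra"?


Word: "career", Candidate: "reecra"
Method: check if candidate is substring of word+word
"careercareer" contains "reecra"? No
Is rotation = No


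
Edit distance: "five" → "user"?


Word 1: "five" (length 4)
Word 2: "user" (length 4)
One optimal edit sequence (insert/delete/substitute each cost 1):
  1. substitute 'f' -> 'u'  (+1)
  2. substitute 'i' -> 's'  (+1)
  3. substitute 'v' -> 'e'  (+1)
  4. substitute 'e' -> 'r'  (+1)
Total edit operations: 4
Edit distance = 4


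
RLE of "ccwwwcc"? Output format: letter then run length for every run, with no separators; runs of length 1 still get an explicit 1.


String: "ccwwwcc"
Scanning for consecutive runs:
  'c' x 2
  'w' x 3
  'c' x 2
RLE = "c2w3c2"


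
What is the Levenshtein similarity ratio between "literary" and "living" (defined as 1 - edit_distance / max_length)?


Word 1: "literary" (length 8)
Word 2: "living" (length 6)
One optimal edit sequence:
  1. keep 'l'
  2. keep 'i'
  3. delete 't'  (+1)
  4. delete 'e'  (+1)
  5. substitute 'r' -> 'v'  (+1)
  6. substitute 'a' -> 'i'  (+1)
  7. substitute 'r' -> 'n'  (+1)
  8. substitute 'y' -> 'g'  (+1)
Edit distance = 6
Max length = max(8, 6) = 8
Similarity = 1 - 6/8
= 0.2500


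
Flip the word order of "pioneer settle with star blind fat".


Original: "pioneer settle with star blind fat"
Words (1..n): pioneer | settle | with | star | blind | fat
Reversed (n..1): fat | blind | star | with | settle | pioneer
Result = "fat blind star with settle pioneer"


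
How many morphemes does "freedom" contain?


Word: "freedom"
Morphemes: free / -dom
Each morpheme carries meaning
= 2 morphemes


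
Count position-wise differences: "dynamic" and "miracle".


Comparing character by character (same length = 7):
  Pos 0: 'd' vs 'm' !=
  Pos 1: 'y' vs 'i' !=
  Pos 2: 'n' vs 'r' !=
  Pos 3: 'a' vs 'a' =
  Pos 4: 'm' vs 'c' !=
  Pos 5: 'i' vs 'l' !=
  Pos 6: 'c' vs 'e' !=
Hamming distance = 6


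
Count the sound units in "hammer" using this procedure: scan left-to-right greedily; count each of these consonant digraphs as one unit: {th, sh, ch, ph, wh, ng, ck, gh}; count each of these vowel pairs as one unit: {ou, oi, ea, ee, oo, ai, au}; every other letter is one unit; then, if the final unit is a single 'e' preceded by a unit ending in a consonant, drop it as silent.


Word: "hammer" (6 letters)
Left-to-right scan:
  1. 'h' (letter)
  2. 'a' (letter)
  3. 'm' (letter)
  4. 'm' (letter)
  5. 'e' (letter)
  6. 'r' (letter)
Units from scan: 6
Sound units = 6 units


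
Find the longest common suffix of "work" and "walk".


Word 1: "work"
Word 2: "walk"
Comparing from end:
  Pos -1: 'k' == 'k'
  Pos -2: 'r' != 'l' (stop)
LCS = "k" (length 1)


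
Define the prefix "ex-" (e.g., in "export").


Prefix: ex-
Example: export (ex- + port)
Meaning = out / former


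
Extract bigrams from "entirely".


Word: "entirely" (length 8)
Number of bigrams = 8 - 2 + 1 = 7
  Position 0: "en"
  Position 1: "nt"
  Position 2: "ti"
  Position 3: "ir"
  Position 4: "re"
  Position 5: "el"
  Position 6: "ly"
Bigrams = "en", "nt", "ti", "ir", "re", "el", "ly"


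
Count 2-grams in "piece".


Word: "piece" (length 5)
Number of 2-grams = length - 2 + 1 = 5 - 2 + 1
= 4


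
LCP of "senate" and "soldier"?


Word 1: "senate"
Word 2: "soldier"
Comparing from start:
  Pos 0: 's' == 's'
  Pos 1: 'e' != 'o' (stop)
LCP = "s" (length 1)


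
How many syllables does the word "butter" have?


Word: "butter"
Syllable breakdown: but-ter
Counting: 2 parts
= 2 syllables


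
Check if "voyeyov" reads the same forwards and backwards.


Word: "voyeyov"
Reversed: "voyeyov"
Forward == Backward? voyeyov == voyeyov
Palindrome = Yes


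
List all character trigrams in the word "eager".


Word: "eager" (length 5)
Number of trigrams = 5 - 3 + 1 = 3
  Position 0: "eag"
  Position 1: "age"
  Position 2: "ger"
Trigrams = "eag", "age", "ger"


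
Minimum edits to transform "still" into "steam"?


Word 1: "still" (length 5)
Word 2: "steam" (length 5)
One optimal edit sequence (insert/delete/substitute each cost 1):
  1. keep 's'
  2. keep 't'
  3. substitute 'i' -> 'e'  (+1)
  4. substitute 'l' -> 'a'  (+1)
  5. substitute 'l' -> 'm'  (+1)
Total edit operations: 3
Edit distance = 3


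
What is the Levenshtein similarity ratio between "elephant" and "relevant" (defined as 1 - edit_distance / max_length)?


Word 1: "elephant" (length 8)
Word 2: "relevant" (length 8)
One optimal edit sequence:
  1. insert 'r'  (+1)
  2. keep 'e'
  3. keep 'l'
  4. keep 'e'
  5. delete 'p'  (+1)
  6. substitute 'h' -> 'v'  (+1)
  7. keep 'a'
  8. keep 'n'
  9. keep 't'
Edit distance = 3
Max length = max(8, 8) = 8
Similarity = 1 - 3/8
= 0.6250


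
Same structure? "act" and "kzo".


Pattern of "act": [0, 1, 2]
Pattern of "kzo": [0, 1, 2]
Patterns match
Same pattern = Yes


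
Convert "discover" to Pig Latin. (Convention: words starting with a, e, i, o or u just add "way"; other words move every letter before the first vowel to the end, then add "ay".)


Word: "discover"
Starts with consonant(s) → move to end, add 'ay'
Consonant cluster: "d"
Pig Latin = "iscoverday"


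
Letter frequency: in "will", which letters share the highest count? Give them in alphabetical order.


Word: "will"
Letter counts:
  'i': 1
  'l': 2
  'w': 1
Maximum count = 2
Most frequent = 'l' (2 times each)


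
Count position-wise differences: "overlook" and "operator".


Comparing character by character (same length = 8):
  Pos 0: 'o' vs 'o' =
  Pos 1: 'v' vs 'p' !=
  Pos 2: 'e' vs 'e' =
  Pos 3: 'r' vs 'r' =
  Pos 4: 'l' vs 'a' !=
  Pos 5: 'o' vs 't' !=
  Pos 6: 'o' vs 'o' =
  Pos 7: 'k' vs 'r' !=
Hamming distance = 4


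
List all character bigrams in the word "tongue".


Word: "tongue" (length 6)
Number of bigrams = 6 - 2 + 1 = 5
  Position 0: "to"
  Position 1: "on"
  Position 2: "ng"
  Position 3: "gu"
  Position 4: "ue"
Bigrams = "to", "on", "ng", "gu", "ue"


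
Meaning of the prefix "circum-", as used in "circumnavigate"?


Prefix: circum-
Example: circumnavigate (circum- + navigate)
Meaning = around


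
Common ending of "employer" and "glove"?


Word 1: "employer"
Word 2: "glove"
Comparing from end:
  Pos -1: 'r' != 'e' (stop)
LCS = "" (length 0)


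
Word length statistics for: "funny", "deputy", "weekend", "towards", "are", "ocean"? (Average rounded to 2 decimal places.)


Lengths: "funny"=5, "deputy"=6, "weekend"=7, "towards"=7, "are"=3, "ocean"=5
Sum = 33, Count = 6
Average = 33/6 = 5.50
= avg=5.50, min=3, max=7


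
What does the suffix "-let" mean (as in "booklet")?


Suffix: -let
Example: booklet (book + -let)
Meaning = small


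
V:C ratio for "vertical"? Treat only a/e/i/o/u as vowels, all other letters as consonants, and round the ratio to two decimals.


Word: "vertical"
Vowels (a,e,i,o,u): 3
Consonants: 5
Ratio = 3/5
= 0.60


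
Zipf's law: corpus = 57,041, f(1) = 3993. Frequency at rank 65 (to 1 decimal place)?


Zipf's law: f(r) = f(1) / r
f(1) = 3993
f(65) = 3993 / 65
= 61.4 occurrences


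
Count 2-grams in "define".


Word: "define" (length 6)
Number of 2-grams = length - 2 + 1 = 6 - 2 + 1
= 5


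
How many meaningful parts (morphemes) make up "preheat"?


Word: "preheat"
Morphemes: pre- + heat
Each morpheme carries meaning
= 2 morphemes


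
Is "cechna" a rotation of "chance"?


Word: "chance", Candidate: "cechna"
Method: check if candidate is substring of word+word
"chancechance" contains "cechna"? No
Is rotation = No


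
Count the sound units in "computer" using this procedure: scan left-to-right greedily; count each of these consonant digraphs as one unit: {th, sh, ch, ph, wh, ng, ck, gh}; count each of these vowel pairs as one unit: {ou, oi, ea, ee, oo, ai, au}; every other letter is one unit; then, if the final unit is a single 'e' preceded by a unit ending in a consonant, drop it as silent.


Word: "computer" (8 letters)
Left-to-right scan:
  [1] 'c' (letter)
  [2] 'o' (letter)
  [3] 'm' (letter)
  [4] 'p' (letter)
  [5] 'u' (letter)
  [6] 't' (letter)
  [7] 'e' (letter)
  [8] 'r' (letter)
Units from scan: 8
Sound units = 8 units


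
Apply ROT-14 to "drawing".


Word: "drawing"
Shift: 14
Each letter → (letter + shift) mod 26:
  'd' (3) + 14 = 17 → 'r'
  'r' (17) + 14 = 5 → 'f'
  'a' (0) + 14 = 14 → 'o'
  'w' (22) + 14 = 10 → 'k'
  'i' (8) + 14 = 22 → 'w'
  'n' (13) + 14 = 1 → 'b'
  'g' (6) + 14 = 20 → 'u'
Result = "rfokwbu"


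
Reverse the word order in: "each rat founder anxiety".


Original: "each rat founder anxiety"
Words (1..n): each | rat | founder | anxiety
Reversed (n..1): anxiety | founder | rat | each
Result = "anxiety founder rat each"


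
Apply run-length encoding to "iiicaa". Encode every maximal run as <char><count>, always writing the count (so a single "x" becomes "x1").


String: "iiicaa"
Scanning for consecutive runs:
  'i' x 3
  'c' x 1
  'a' x 2
RLE = "i3c1a2"


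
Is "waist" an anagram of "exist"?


Word 1: "exist" → sorted: eistx
Word 2: "waist" → sorted: aistw
Same letters? eistx != aistw
Anagram = No


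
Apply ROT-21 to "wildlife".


Word: "wildlife"
Shift: 21
Each letter → (letter + shift) mod 26:
  'w' (22) + 21 = 17 → 'r'
  'i' (8) + 21 = 3 → 'd'
  'l' (11) + 21 = 6 → 'g'
  'd' (3) + 21 = 24 → 'y'
  'l' (11) + 21 = 6 → 'g'
  'i' (8) + 21 = 3 → 'd'
  'f' (5) + 21 = 0 → 'a'
  'e' (4) + 21 = 25 → 'z'
Result = "rdgygdaz"


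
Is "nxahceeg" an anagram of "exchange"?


Word 1: "exchange" → sorted: aceeghnx
Word 2: "nxahceeg" → sorted: aceeghnx
Same letters? aceeghnx == aceeghnx
Anagram = Yes


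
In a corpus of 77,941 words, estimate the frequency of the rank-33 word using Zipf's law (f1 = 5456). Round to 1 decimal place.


Zipf's law: f(r) = f(1) / r
f(1) = 5456
f(33) = 5456 / 33
= 165.3 occurrences


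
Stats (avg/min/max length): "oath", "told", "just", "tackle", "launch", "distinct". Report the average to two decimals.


Lengths: "oath"=4, "told"=4, "just"=4, "tackle"=6, "launch"=6, "distinct"=8
Sum = 32, Count = 6
Average = 32/6 = 5.33
= avg=5.33, min=4, max=8


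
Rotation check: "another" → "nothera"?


Word: "another", Candidate: "nothera"
Method: check if candidate is substring of word+word
"anotheranother" contains "nothera"? Yes
Is rotation = Yes


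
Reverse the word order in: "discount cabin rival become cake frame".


Original: "discount cabin rival become cake frame"
Words (1..n): discount | cabin | rival | become | cake | frame
Reversed (n..1): frame | cake | become | rival | cabin | discount
Result = "frame cake become rival cabin discount"


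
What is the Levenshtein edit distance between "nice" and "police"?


Word 1: "nice" (length 4)
Word 2: "police" (length 6)
One optimal edit sequence (insert/delete/substitute each cost 1):
  1. insert 'p'  (+1)
  2. insert 'o'  (+1)
  3. substitute 'n' -> 'l'  (+1)
  4. keep 'i'
  5. keep 'c'
  6. keep 'e'
Total edit operations: 3
Edit distance = 3


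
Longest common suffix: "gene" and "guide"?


Word 1: "gene"
Word 2: "guide"
Comparing from end:
  Pos -1: 'e' == 'e'
  Pos -2: 'n' != 'd' (stop)
LCS = "e" (length 1)


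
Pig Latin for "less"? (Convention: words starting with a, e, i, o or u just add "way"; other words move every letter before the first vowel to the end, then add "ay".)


Word: "less"
Starts with consonant(s) → move to end, add 'ay'
Consonant cluster: "l"
Pig Latin = "esslay"


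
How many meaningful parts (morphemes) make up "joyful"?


Word: "joyful"
Morphemes: joy + -ful
Each morpheme carries meaning
= 2 morphemes


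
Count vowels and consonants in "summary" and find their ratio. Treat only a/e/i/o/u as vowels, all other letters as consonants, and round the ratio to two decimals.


Word: "summary"
Vowels (a,e,i,o,u): 2
Consonants: 5
Ratio = 2/5
= 0.40


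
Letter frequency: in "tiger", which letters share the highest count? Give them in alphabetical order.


Word: "tiger"
Letter counts:
  'e': 1
  'g': 1
  'i': 1
  'r': 1
  't': 1
Maximum count = 1
Most frequent = 'e', 'g', 'i', 'r', 't' (1 time each)


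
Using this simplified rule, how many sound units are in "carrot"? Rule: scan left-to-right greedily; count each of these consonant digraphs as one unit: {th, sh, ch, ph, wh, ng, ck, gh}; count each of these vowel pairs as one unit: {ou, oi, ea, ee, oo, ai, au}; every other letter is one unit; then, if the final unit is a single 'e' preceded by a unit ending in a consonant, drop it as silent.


Word: "carrot" (6 letters)
Left-to-right scan:
  1. 'c' (letter)
  2. 'a' (letter)
  3. 'r' (letter)
  4. 'r' (letter)
  5. 'o' (letter)
  6. 't' (letter)
Units from scan: 6
Sound units = 6 units


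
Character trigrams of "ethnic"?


Word: "ethnic" (length 6)
Number of trigrams = 6 - 3 + 1 = 4
  Position 0: "eth"
  Position 1: "thn"
  Position 2: "hni"
  Position 3: "nic"
Trigrams = "eth", "thn", "hni", "nic"


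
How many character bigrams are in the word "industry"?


Word: "industry" (length 8)
Number of 2-grams = length - 2 + 1 = 8 - 2 + 1
= 7


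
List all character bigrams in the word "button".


Word: "button" (length 6)
Number of bigrams = 6 - 2 + 1 = 5
  Position 0: "bu"
  Position 1: "ut"
  Position 2: "tt"
  Position 3: "to"
  Position 4: "on"
Bigrams = "bu", "ut", "tt", "to", "on"


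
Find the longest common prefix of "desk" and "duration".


Word 1: "desk"
Word 2: "duration"
Comparing from start:
  Pos 0: 'd' == 'd'
  Pos 1: 'e' != 'u' (stop)
LCP = "d" (length 1)


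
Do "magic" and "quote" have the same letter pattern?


Pattern of "magic": [0, 1, 2, 3, 4]
Pattern of "quote": [0, 1, 2, 3, 4]
Patterns match
Same pattern = Yes


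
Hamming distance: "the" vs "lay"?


Comparing character by character (same length = 3):
  Pos 0: 't' vs 'l' !=
  Pos 1: 'h' vs 'a' !=
  Pos 2: 'e' vs 'y' !=
Hamming distance = 3


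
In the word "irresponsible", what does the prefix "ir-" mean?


Prefix: ir-
Example: irresponsible (ir- + responsible)
Meaning = not


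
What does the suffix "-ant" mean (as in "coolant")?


Suffix: -ant
Example: coolant (cool + -ant)
Meaning = one who / that which


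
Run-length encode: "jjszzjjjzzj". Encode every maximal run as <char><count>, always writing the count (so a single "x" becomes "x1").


String: "jjszzjjjzzj"
Scanning for consecutive runs:
  'j' x 2
  's' x 1
  'z' x 2
  'j' x 3
  'z' x 2
  'j' x 1
RLE = "j2s1z2j3z2j1"


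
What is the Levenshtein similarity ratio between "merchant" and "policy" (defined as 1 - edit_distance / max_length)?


Word 1: "merchant" (length 8)
Word 2: "policy" (length 6)
One optimal edit sequence:
  1. delete 'm'  (+1)
  2. delete 'e'  (+1)
  3. substitute 'r' -> 'p'  (+1)
  4. substitute 'c' -> 'o'  (+1)
  5. substitute 'h' -> 'l'  (+1)
  6. substitute 'a' -> 'i'  (+1)
  7. substitute 'n' -> 'c'  (+1)
  8. substitute 't' -> 'y'  (+1)
Edit distance = 8
Max length = max(8, 6) = 8
Similarity = 1 - 8/8
= 0.0000


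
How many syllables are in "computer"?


Word: "computer"
Syllable breakdown: com / pu / ter
Counting: 3 parts
= 3 syllables


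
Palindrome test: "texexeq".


Word: "texexeq"
Reversed: "qexexet"
Forward == Backward? texexeq != qexexet
Palindrome = No


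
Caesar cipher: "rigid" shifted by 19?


Word: "rigid"
Shift: 19
Each letter → (letter + shift) mod 26:
  'r' (17) + 19 = 10 → 'k'
  'i' (8) + 19 = 1 → 'b'
  'g' (6) + 19 = 25 → 'z'
  'i' (8) + 19 = 1 → 'b'
  'd' (3) + 19 = 22 → 'w'
Result = "kbzbw"


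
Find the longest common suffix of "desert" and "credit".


Word 1: "desert"
Word 2: "credit"
Comparing from end:
  Pos -1: 't' == 't'
  Pos -2: 'r' != 'i' (stop)
LCS = "t" (length 1)


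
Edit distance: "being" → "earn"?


Word 1: "being" (length 5)
Word 2: "earn" (length 4)
One optimal edit sequence (insert/delete/substitute each cost 1):
  1. delete 'b'  (+1)
  2. keep 'e'
  3. substitute 'i' -> 'a'  (+1)
  4. substitute 'n' -> 'r'  (+1)
  5. substitute 'g' -> 'n'  (+1)
Total edit operations: 4
Edit distance = 4


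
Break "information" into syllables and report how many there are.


Word: "information"
Syllable breakdown: in | for | ma | tion
Counting: 4 parts
= 4 syllables


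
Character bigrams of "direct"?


Word: "direct" (length 6)
Number of bigrams = 6 - 2 + 1 = 5
  Position 0: "di"
  Position 1: "ir"
  Position 2: "re"
  Position 3: "ec"
  Position 4: "ct"
Bigrams = "di", "ir", "re", "ec", "ct"


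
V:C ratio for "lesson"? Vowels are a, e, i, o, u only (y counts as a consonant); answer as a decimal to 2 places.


Word: "lesson"
Vowels (a,e,i,o,u): 2
Consonants: 4
Ratio = 2/4
= 0.50


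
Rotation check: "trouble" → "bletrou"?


Word: "trouble", Candidate: "bletrou"
Method: check if candidate is substring of word+word
"troubletrouble" contains "bletrou"? Yes
Is rotation = Yes


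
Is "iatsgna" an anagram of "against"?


Word 1: "against" → sorted: aaginst
Word 2: "iatsgna" → sorted: aaginst
Same letters? aaginst == aaginst
Anagram = Yes


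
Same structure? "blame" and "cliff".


Pattern of "blame": [0, 1, 2, 3, 4]
Pattern of "cliff": [0, 1, 2, 3, 3]
Patterns do not match
Same pattern = No


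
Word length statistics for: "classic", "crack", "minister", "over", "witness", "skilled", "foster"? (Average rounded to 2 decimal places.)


Lengths: "classic"=7, "crack"=5, "minister"=8, "over"=4, "witness"=7, "skilled"=7, "foster"=6
Sum = 44, Count = 7
Average = 44/7 = 6.29
= avg=6.29, min=4, max=8


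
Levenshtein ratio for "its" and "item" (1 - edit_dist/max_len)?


Word 1: "its" (length 3)
Word 2: "item" (length 4)
One optimal edit sequence:
  1. keep 'i'
  2. keep 't'
  3. insert 'e'  (+1)
  4. substitute 's' -> 'm'  (+1)
Edit distance = 2
Max length = max(3, 4) = 4
Similarity = 1 - 2/4
= 0.5000


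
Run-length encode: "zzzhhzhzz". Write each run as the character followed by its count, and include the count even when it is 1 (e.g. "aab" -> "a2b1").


String: "zzzhhzhzz"
Scanning for consecutive runs:
  'z' x 3
  'h' x 2
  'z' x 1
  'h' x 1
  'z' x 2
RLE = "z3h2z1h1z2"


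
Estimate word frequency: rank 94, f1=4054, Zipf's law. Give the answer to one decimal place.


Zipf's law: f(r) = f(1) / r
f(1) = 4054
f(94) = 4054 / 94
= 43.1 occurrences


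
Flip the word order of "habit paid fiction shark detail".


Original: "habit paid fiction shark detail"
Words (1..n): habit | paid | fiction | shark | detail
Reversed (n..1): detail | shark | fiction | paid | habit
Result = "detail shark fiction paid habit"


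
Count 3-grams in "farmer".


Word: "farmer" (length 6)
Number of 3-grams = length - 3 + 1 = 6 - 3 + 1
= 4


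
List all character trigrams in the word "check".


Word: "check" (length 5)
Number of trigrams = 5 - 3 + 1 = 3
  Position 0: "che"
  Position 1: "hec"
  Position 2: "eck"
Trigrams = "che", "hec", "eck"


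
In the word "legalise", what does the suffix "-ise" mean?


Suffix: -ise
Example: legalise = legal + -ise
Meaning = to make


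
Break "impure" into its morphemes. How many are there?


Word: "impure"
Morphemes: im- / pure
Each morpheme carries meaning
= 2 morphemes


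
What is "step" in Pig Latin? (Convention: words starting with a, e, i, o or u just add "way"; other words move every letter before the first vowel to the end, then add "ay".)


Word: "step"
Starts with consonant(s) → move to end, add 'ay'
Consonant cluster: "st"
Pig Latin = "epstay"


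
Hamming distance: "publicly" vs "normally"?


Comparing character by character (same length = 8):
  Pos 0: 'p' vs 'n' !=
  Pos 1: 'u' vs 'o' !=
  Pos 2: 'b' vs 'r' !=
  Pos 3: 'l' vs 'm' !=
  Pos 4: 'i' vs 'a' !=
  Pos 5: 'c' vs 'l' !=
  Pos 6: 'l' vs 'l' =
  Pos 7: 'y' vs 'y' =
Hamming distance = 6


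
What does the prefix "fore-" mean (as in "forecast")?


Prefix: fore-
Example: forecast (fore- + cast)
Meaning = before


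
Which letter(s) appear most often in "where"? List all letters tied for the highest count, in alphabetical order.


Word: "where"
Letter counts:
  'e': 2
  'h': 1
  'r': 1
  'w': 1
Maximum count = 2
Most frequent = 'e' (2 times each)


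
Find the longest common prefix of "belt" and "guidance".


Word 1: "belt"
Word 2: "guidance"
Comparing from start:
  Pos 0: 'b' != 'g' (stop)
LCP = "" (length 0)


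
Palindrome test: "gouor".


Word: "gouor"
Reversed: "rouog"
Forward == Backward? gouor != rouog
Palindrome = No


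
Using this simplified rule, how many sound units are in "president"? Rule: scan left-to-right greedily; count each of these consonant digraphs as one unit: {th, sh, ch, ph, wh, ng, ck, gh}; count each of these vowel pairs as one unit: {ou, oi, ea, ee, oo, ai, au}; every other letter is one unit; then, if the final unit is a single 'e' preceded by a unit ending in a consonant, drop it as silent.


Word: "president" (9 letters)
Left-to-right scan:
  1. 'p' (letter)
  2. 'r' (letter)
  3. 'e' (letter)
  4. 's' (letter)
  5. 'i' (letter)
  6. 'd' (letter)
  7. 'e' (letter)
  8. 'n' (letter)
  9. 't' (letter)
Units from scan: 9
Sound units = 9 units


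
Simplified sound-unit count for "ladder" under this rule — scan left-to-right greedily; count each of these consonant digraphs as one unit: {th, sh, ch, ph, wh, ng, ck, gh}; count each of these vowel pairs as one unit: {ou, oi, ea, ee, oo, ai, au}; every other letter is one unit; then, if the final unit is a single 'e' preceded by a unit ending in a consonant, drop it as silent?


Word: "ladder" (6 letters)
Left-to-right scan:
  [1] 'l' (letter)
  [2] 'a' (letter)
  [3] 'd' (letter)
  [4] 'd' (letter)
  [5] 'e' (letter)
  [6] 'r' (letter)
Units from scan: 6
Sound units = 6 units


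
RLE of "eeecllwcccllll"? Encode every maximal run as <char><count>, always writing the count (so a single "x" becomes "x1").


String: "eeecllwcccllll"
Scanning for consecutive runs:
  'e' x 3
  'c' x 1
  'l' x 2
  'w' x 1
  'c' x 3
  'l' x 4
RLE = "e3c1l2w1c3l4"


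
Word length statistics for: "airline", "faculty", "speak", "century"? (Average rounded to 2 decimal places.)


Lengths: "airline"=7, "faculty"=7, "speak"=5, "century"=7
Sum = 26, Count = 4
Average = 26/4 = 6.50
= avg=6.50, min=5, max=7


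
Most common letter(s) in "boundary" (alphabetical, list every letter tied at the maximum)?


Word: "boundary"
Letter counts:
  'a': 1
  'b': 1
  'd': 1
  'n': 1
  'o': 1
  'r': 1
  'u': 1
  'y': 1
Maximum count = 1
Most frequent = 'a', 'b', 'd', 'n', 'o', 'r', 'u', 'y' (1 time each)


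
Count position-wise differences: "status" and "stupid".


Comparing character by character (same length = 6):
  Pos 0: 's' vs 's' =
  Pos 1: 't' vs 't' =
  Pos 2: 'a' vs 'u' !=
  Pos 3: 't' vs 'p' !=
  Pos 4: 'u' vs 'i' !=
  Pos 5: 's' vs 'd' !=
Hamming distance = 4


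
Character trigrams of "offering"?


Word: "offering" (length 8)
Number of trigrams = 8 - 3 + 1 = 6
  Position 0: "off"
  Position 1: "ffe"
  Position 2: "fer"
  Position 3: "eri"
  Position 4: "rin"
  Position 5: "ing"
Trigrams = "off", "ffe", "fer", "eri", "rin", "ing"


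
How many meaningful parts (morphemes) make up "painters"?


Word: "painters"
Morphemes: paint | -er | -s
Each morpheme carries meaning
= 3 morphemes


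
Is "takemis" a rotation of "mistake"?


Word: "mistake", Candidate: "takemis"
Method: check if candidate is substring of word+word
"mistakemistake" contains "takemis"? Yes
Is rotation = Yes


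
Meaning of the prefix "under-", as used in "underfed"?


Prefix: under-
Example: underfed (under- + fed)
Meaning = insufficient


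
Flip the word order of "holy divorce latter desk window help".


Original: "holy divorce latter desk window help"
Words (1..n): holy | divorce | latter | desk | window | help
Reversed (n..1): help | window | desk | latter | divorce | holy
Result = "help window desk latter divorce holy"


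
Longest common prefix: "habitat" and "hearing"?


Word 1: "habitat"
Word 2: "hearing"
Comparing from start:
  Pos 0: 'h' == 'h'
  Pos 1: 'a' != 'e' (stop)
LCP = "h" (length 1)


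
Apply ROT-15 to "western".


Word: "western"
Shift: 15
Each letter → (letter + shift) mod 26:
  'w' (22) + 15 = 11 → 'l'
  'e' (4) + 15 = 19 → 't'
  's' (18) + 15 = 7 → 'h'
  't' (19) + 15 = 8 → 'i'
  'e' (4) + 15 = 19 → 't'
  'r' (17) + 15 = 6 → 'g'
  'n' (13) + 15 = 2 → 'c'
Result = "lthitgc"


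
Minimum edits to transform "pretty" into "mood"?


Word 1: "pretty" (length 6)
Word 2: "mood" (length 4)
One optimal edit sequence (insert/delete/substitute each cost 1):
  1. delete 'p'  (+1)
  2. delete 'r'  (+1)
  3. substitute 'e' -> 'm'  (+1)
  4. substitute 't' -> 'o'  (+1)
  5. substitute 't' -> 'o'  (+1)
  6. substitute 'y' -> 'd'  (+1)
Total edit operations: 6
Edit distance = 6


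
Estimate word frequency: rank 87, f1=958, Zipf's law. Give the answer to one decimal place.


Zipf's law: f(r) = f(1) / r
f(1) = 958
f(87) = 958 / 87
= 11.0 occurrences


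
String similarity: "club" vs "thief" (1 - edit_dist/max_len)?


Word 1: "club" (length 4)
Word 2: "thief" (length 5)
One optimal edit sequence:
  1. insert 't'  (+1)
  2. substitute 'c' -> 'h'  (+1)
  3. substitute 'l' -> 'i'  (+1)
  4. substitute 'u' -> 'e'  (+1)
  5. substitute 'b' -> 'f'  (+1)
Edit distance = 5
Max length = max(4, 5) = 5
Similarity = 1 - 5/5
= 0.0000


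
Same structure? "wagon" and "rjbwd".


Pattern of "wagon": [0, 1, 2, 3, 4]
Pattern of "rjbwd": [0, 1, 2, 3, 4]
Patterns match
Same pattern = Yes


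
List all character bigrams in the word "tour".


Word: "tour" (length 4)
Number of bigrams = 4 - 2 + 1 = 3
  Position 0: "to"
  Position 1: "ou"
  Position 2: "ur"
Bigrams = "to", "ou", "ur"


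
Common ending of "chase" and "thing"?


Word 1: "chase"
Word 2: "thing"
Comparing from end:
  Pos -1: 'e' != 'g' (stop)
LCS = "" (length 0)


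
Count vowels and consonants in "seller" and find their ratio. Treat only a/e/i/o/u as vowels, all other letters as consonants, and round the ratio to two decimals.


Word: "seller"
Vowels (a,e,i,o,u): 2
Consonants: 4
Ratio = 2/4
= 0.50


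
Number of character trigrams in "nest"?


Word: "nest" (length 4)
Number of 3-grams = length - 3 + 1 = 4 - 3 + 1
= 2


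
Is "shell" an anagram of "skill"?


Word 1: "skill" → sorted: iklls
Word 2: "shell" → sorted: ehlls
Same letters? iklls != ehlls
Anagram = No


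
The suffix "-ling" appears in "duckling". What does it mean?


Suffix: -ling
Example: duckling (duck + -ling)
Meaning = small / young


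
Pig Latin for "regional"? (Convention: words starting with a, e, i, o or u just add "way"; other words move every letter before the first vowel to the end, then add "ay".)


Word: "regional"
Starts with consonant(s) → move to end, add 'ay'
Consonant cluster: "r"
Pig Latin = "egionalray"


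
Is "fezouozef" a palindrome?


Word: "fezouozef"
Reversed: "fezouozef"
Forward == Backward? fezouozef == fezouozef
Palindrome = Yes


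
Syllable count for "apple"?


Word: "apple"
Syllable breakdown: ap | ple
Counting: 2 parts
= 2 syllables


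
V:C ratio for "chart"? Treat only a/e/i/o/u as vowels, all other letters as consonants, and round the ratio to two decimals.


Word: "chart"
Vowels (a,e,i,o,u): 1
Consonants: 4
Ratio = 1/4
= 0.25


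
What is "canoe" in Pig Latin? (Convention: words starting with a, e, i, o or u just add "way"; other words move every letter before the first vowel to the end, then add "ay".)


Word: "canoe"
Starts with consonant(s) → move to end, add 'ay'
Consonant cluster: "c"
Pig Latin = "anoecay"


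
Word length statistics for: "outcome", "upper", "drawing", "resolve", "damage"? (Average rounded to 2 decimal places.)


Lengths: "outcome"=7, "upper"=5, "drawing"=7, "resolve"=7, "damage"=6
Sum = 32, Count = 5
Average = 32/5 = 6.40
= avg=6.40, min=5, max=7


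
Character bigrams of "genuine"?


Word: "genuine" (length 7)
Number of bigrams = 7 - 2 + 1 = 6
  Position 0: "ge"
  Position 1: "en"
  Position 2: "nu"
  Position 3: "ui"
  Position 4: "in"
  Position 5: "ne"
Bigrams = "ge", "en", "nu", "ui", "in", "ne"


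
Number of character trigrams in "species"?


Word: "species" (length 7)
Number of 3-grams = length - 3 + 1 = 7 - 3 + 1
= 5


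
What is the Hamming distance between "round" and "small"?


Comparing character by character (same length = 5):
  Pos 0: 'r' vs 's' !=
  Pos 1: 'o' vs 'm' !=
  Pos 2: 'u' vs 'a' !=
  Pos 3: 'n' vs 'l' !=
  Pos 4: 'd' vs 'l' !=
Hamming distance = 5


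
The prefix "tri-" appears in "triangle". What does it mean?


Prefix: tri-
Example: triangle = tri- + angle
Meaning = three


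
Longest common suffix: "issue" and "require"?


Word 1: "issue"
Word 2: "require"
Comparing from end:
  Pos -1: 'e' == 'e'
  Pos -2: 'u' != 'r' (stop)
LCS = "e" (length 1)


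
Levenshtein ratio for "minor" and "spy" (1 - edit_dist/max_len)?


Word 1: "minor" (length 5)
Word 2: "spy" (length 3)
One optimal edit sequence:
  1. delete 'm'  (+1)
  2. delete 'i'  (+1)
  3. substitute 'n' -> 's'  (+1)
  4. substitute 'o' -> 'p'  (+1)
  5. substitute 'r' -> 'y'  (+1)
Edit distance = 5
Max length = max(5, 3) = 5
Similarity = 1 - 5/5
= 0.0000


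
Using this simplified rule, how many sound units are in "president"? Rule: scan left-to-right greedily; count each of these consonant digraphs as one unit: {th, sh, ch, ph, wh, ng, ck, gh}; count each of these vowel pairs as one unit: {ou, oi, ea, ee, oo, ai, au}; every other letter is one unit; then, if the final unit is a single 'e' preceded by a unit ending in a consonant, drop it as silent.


Word: "president" (9 letters)
Left-to-right scan:
  (1) 'p' (letter)
  (2) 'r' (letter)
  (3) 'e' (letter)
  (4) 's' (letter)
  (5) 'i' (letter)
  (6) 'd' (letter)
  (7) 'e' (letter)
  (8) 'n' (letter)
  (9) 't' (letter)
Units from scan: 9
Sound units = 9 units


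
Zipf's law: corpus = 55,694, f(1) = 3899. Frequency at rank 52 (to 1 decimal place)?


Zipf's law: f(r) = f(1) / r
f(1) = 3899
f(52) = 3899 / 52
= 75.0 occurrences


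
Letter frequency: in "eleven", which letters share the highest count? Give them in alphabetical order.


Word: "eleven"
Letter counts:
  'e': 3
  'l': 1
  'n': 1
  'v': 1
Maximum count = 3
Most frequent = 'e' (3 times each)


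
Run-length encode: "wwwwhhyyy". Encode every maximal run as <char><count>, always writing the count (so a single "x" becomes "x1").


String: "wwwwhhyyy"
Scanning for consecutive runs:
  'w' x 4
  'h' x 2
  'y' x 3
RLE = "w4h2y3"


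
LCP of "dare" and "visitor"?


Word 1: "dare"
Word 2: "visitor"
Comparing from start:
  Pos 0: 'd' != 'v' (stop)
LCP = "" (length 0)


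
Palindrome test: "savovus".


Word: "savovus"
Reversed: "suvovas"
Forward == Backward? savovus != suvovas
Palindrome = No


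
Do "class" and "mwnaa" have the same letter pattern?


Pattern of "class": [0, 1, 2, 3, 3]
Pattern of "mwnaa": [0, 1, 2, 3, 3]
Patterns match
Same pattern = Yes


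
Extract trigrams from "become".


Word: "become" (length 6)
Number of trigrams = 6 - 3 + 1 = 4
  Position 0: "bec"
  Position 1: "eco"
  Position 2: "com"
  Position 3: "ome"
Trigrams = "bec", "eco", "com", "ome"


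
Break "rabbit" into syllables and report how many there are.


Word: "rabbit"
Syllable breakdown: rab | bit
Counting: 2 parts
= 2 syllables


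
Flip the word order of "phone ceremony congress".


Original: "phone ceremony congress"
Words (1..n): phone | ceremony | congress
Reversed (n..1): congress | ceremony | phone
Result = "congress ceremony phone"


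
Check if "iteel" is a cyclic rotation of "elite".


Word: "elite", Candidate: "iteel"
Method: check if candidate is substring of word+word
"eliteelite" contains "iteel"? Yes
Is rotation = Yes


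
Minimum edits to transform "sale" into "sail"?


Word 1: "sale" (length 4)
Word 2: "sail" (length 4)
One optimal edit sequence (insert/delete/substitute each cost 1):
  1. keep 's'
  2. keep 'a'
  3. substitute 'l' -> 'i'  (+1)
  4. substitute 'e' -> 'l'  (+1)
Total edit operations: 2
Edit distance = 2


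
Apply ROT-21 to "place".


Word: "place"
Shift: 21
Each letter → (letter + shift) mod 26:
  'p' (15) + 21 = 10 → 'k'
  'l' (11) + 21 = 6 → 'g'
  'a' (0) + 21 = 21 → 'v'
  'c' (2) + 21 = 23 → 'x'
  'e' (4) + 21 = 25 → 'z'
Result = "kgvxz"


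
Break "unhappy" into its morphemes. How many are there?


Word: "unhappy"
Morphemes: un- / happy
Each morpheme carries meaning
= 2 morphemes


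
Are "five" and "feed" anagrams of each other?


Word 1: "five" → sorted: efiv
Word 2: "feed" → sorted: deef
Same letters? efiv != deef
Anagram = No


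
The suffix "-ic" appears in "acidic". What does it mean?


Suffix: -ic
Example: acidic (acid + -ic)
Meaning = relating to


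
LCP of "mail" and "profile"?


Word 1: "mail"
Word 2: "profile"
Comparing from start:
  Pos 0: 'm' != 'p' (stop)
LCP = "" (length 0)


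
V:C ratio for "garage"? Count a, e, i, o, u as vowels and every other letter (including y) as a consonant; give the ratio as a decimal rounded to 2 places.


Word: "garage"
Vowels (a,e,i,o,u): 3
Consonants: 3
Ratio = 3/3
= 1.00


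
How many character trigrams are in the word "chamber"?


Word: "chamber" (length 7)
Number of 3-grams = length - 3 + 1 = 7 - 3 + 1
= 5


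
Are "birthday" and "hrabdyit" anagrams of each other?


Word 1: "birthday" → sorted: abdhirty
Word 2: "hrabdyit" → sorted: abdhirty
Same letters? abdhirty == abdhirty
Anagram = Yes


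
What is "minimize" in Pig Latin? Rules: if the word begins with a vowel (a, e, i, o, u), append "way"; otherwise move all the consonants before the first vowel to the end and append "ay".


Word: "minimize"
Starts with consonant(s) → move to end, add 'ay'
Consonant cluster: "m"
Pig Latin = "inimizemay"


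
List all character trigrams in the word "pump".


Word: "pump" (length 4)
Number of trigrams = 4 - 3 + 1 = 2
  Position 0: "pum"
  Position 1: "ump"
Trigrams = "pum", "ump"


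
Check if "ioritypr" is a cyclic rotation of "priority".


Word: "priority", Candidate: "ioritypr"
Method: check if candidate is substring of word+word
"prioritypriority" contains "ioritypr"? Yes
Is rotation = Yes


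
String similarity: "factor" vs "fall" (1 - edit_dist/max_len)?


Word 1: "factor" (length 6)
Word 2: "fall" (length 4)
One optimal edit sequence:
  1. keep 'f'
  2. keep 'a'
  3. delete 'c'  (+1)
  4. delete 't'  (+1)
  5. substitute 'o' -> 'l'  (+1)
  6. substitute 'r' -> 'l'  (+1)
Edit distance = 4
Max length = max(6, 4) = 6
Similarity = 1 - 4/6
= 0.3333


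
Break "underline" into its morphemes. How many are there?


Word: "underline"
Morphemes: under- + line
Each morpheme carries meaning
= 2 morphemes


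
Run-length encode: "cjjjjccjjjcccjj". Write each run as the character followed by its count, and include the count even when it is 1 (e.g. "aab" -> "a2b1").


String: "cjjjjccjjjcccjj"
Scanning for consecutive runs:
  'c' x 1
  'j' x 4
  'c' x 2
  'j' x 3
  'c' x 3
  'j' x 2
RLE = "c1j4c2j3c3j2"


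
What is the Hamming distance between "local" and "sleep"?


Comparing character by character (same length = 5):
  Pos 0: 'l' vs 's' !=
  Pos 1: 'o' vs 'l' !=
  Pos 2: 'c' vs 'e' !=
  Pos 3: 'a' vs 'e' !=
  Pos 4: 'l' vs 'p' !=
Hamming distance = 5


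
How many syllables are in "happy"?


Word: "happy"
Syllable breakdown: hap / py
Counting: 2 parts
= 2 syllables


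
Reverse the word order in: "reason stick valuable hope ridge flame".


Original: "reason stick valuable hope ridge flame"
Words (1..n): reason | stick | valuable | hope | ridge | flame
Reversed (n..1): flame | ridge | hope | valuable | stick | reason
Result = "flame ridge hope valuable stick reason"


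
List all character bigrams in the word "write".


Word: "write" (length 5)
Number of bigrams = 5 - 2 + 1 = 4
  Position 0: "wr"
  Position 1: "ri"
  Position 2: "it"
  Position 3: "te"
Bigrams = "wr", "ri", "it", "te"


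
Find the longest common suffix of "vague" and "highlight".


Word 1: "vague"
Word 2: "highlight"
Comparing from end:
  Pos -1: 'e' != 't' (stop)
LCS = "" (length 0)


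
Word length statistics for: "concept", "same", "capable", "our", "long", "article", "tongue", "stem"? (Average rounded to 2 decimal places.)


Lengths: "concept"=7, "same"=4, "capable"=7, "our"=3, "long"=4, "article"=7, "tongue"=6, "stem"=4
Sum = 42, Count = 8
Average = 42/8 = 5.25
= avg=5.25, min=3, max=7


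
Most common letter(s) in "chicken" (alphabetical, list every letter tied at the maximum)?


Word: "chicken"
Letter counts:
  'c': 2
  'e': 1
  'h': 1
  'i': 1
  'k': 1
  'n': 1
Maximum count = 2
Most frequent = 'c' (2 times each)


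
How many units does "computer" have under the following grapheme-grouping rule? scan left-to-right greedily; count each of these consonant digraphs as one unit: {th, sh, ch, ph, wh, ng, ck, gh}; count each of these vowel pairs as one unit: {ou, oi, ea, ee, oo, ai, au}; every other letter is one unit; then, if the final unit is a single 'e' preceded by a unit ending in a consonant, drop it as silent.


Word: "computer" (8 letters)
Left-to-right scan:
  1. 'c' (letter)
  2. 'o' (letter)
  3. 'm' (letter)
  4. 'p' (letter)
  5. 'u' (letter)
  6. 't' (letter)
  7. 'e' (letter)
  8. 'r' (letter)
Units from scan: 8
Sound units = 8 units
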